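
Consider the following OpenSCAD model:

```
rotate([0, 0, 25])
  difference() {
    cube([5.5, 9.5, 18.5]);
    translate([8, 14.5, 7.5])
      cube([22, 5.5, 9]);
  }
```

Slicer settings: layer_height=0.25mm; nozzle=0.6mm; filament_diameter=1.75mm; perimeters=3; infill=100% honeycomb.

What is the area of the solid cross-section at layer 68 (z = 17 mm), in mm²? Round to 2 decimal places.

52.25 mm²

At z = 17 mm: the 5.5×9.5 cube contributes its full rectangle (area 52.25 mm²); the cube at (8, 14.5) is not intersected at this z (z outside [7.5, 16.5]); After the difference (first − rest): none of the subtracted shapes is present at this height, so the 5.5×9.5 cube is unchanged — area = 52.25 mm²; (rotated 25° about Z; rotation is an isometry so areas/perimeters/island counts are preserved). Overall, the cross-section is a single solid region. Net area = 52.25 mm².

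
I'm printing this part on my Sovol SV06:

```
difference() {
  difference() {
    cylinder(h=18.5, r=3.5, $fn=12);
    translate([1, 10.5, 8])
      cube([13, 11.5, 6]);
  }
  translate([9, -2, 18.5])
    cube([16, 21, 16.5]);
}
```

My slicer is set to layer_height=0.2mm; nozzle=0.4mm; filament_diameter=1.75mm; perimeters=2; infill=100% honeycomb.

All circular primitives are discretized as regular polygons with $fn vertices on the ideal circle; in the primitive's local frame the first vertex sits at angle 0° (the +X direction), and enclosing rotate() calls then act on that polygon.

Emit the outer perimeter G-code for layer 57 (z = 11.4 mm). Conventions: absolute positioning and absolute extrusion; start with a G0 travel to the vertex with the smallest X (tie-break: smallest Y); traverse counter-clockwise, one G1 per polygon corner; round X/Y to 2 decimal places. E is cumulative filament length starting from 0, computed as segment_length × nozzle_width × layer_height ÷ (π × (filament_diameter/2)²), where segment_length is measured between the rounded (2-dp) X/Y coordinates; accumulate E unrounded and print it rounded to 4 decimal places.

At z = 11.4 mm: the cylinder: section is a regular 12-gon, circumradius r=3.5; the cube at (1, 10.5) (footprint 13×11.5) is included at this height; Subtracting the remaining from the first: starting from the r=3.5 cylinder, the 13×11.5 cube at (1, 10.5) misses the remaining region (no effect) — 1 connected region; the cube at (9, -2) is absent (z outside [18.5, 35]); Taking the first minus the rest: none of the subtracted shapes is present at this height, so the result so far is unchanged — 1 connected region. The outline is a single polygon with 12 vertices. Extrusion per mm of travel: 0.4 × 0.2 / (π × 0.875²) = 0.033260. Accumulating E over each segment gives final E = 0.7230.

G0 X-3.50 Y0.00 Z11.40
G1 X-3.03 Y-1.75 E0.0603
G1 X-1.75 Y-3.03 E0.1205
G1 X0.00 Y-3.50 E0.1807
G1 X1.75 Y-3.03 E0.2410
G1 X3.03 Y-1.75 E0.3012
G1 X3.50 Y0.00 E0.3615
G1 X3.03 Y1.75 E0.4218
G1 X1.75 Y3.03 E0.4820
G1 X0.00 Y3.50 E0.5422
G1 X-1.75 Y3.03 E0.6025
G1 X-3.03 Y1.75 E0.6627
G1 X-3.50 Y0.00 E0.7230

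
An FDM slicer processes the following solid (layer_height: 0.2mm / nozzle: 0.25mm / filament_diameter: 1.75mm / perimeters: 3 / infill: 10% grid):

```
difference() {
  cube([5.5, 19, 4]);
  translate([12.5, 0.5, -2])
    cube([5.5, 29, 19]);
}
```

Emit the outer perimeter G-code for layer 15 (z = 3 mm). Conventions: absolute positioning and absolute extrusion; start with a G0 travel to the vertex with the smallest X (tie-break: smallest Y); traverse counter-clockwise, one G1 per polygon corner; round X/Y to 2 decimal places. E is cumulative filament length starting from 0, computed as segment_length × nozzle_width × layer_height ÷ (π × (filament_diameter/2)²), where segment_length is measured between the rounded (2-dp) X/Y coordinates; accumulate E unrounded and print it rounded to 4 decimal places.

G0 X0.00 Y0.00 Z3.00
G1 X5.50 Y0.00 E0.1143
G1 X5.50 Y19.00 E0.5093
G1 X0.00 Y19.00 E0.6236
G1 X0.00 Y0.00 E1.0186

At z = 3 mm: the 5.5×19 cube contributes its full rectangle; the cube at (12.5, 0.5) is present — its section is the full 5.5×29 rectangle; Subtracting the remaining from the first: starting from the 5.5×19 cube, the 5.5×29 cube at (12.5, 0.5) misses the remaining region (no effect) — 1 connected region. The outline is a single polygon with 4 vertices. Extrusion per mm of travel: 0.25 × 0.2 / (π × 0.875²) = 0.020788. Accumulating E over each segment gives final E = 1.0186.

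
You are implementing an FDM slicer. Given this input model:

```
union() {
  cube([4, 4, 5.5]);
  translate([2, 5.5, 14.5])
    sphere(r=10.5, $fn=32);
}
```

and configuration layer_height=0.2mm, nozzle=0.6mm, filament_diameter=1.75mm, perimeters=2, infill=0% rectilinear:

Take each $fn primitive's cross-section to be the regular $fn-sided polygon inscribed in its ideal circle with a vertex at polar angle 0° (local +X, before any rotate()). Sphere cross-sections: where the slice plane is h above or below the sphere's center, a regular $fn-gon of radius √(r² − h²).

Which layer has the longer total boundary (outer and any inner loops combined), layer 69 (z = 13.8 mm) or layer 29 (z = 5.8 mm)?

layer 69 (z = 13.8 mm)

Layer 69 (z = 13.8): the cube does not reach this height (z outside [0, 5.5]); the sphere at (2, 5.5): section is a regular 32-gon, circumradius = √(r²−h²) = √(10.5²−0.7²) = 10.477 (perimeter = 2·32·10.477·sin(180°/32) = 65.72 mm); Merging all regions: only the r=10.5 sphere at (2, 5.5) is present, so the union is just that shape — boundary = 65.72 mm. So its perimeter = 65.72 mm. Layer 29 (z = 5.8): the cube is absent (z outside [0, 5.5]); the r=10.5 sphere at (2, 5.5) slices to a regular 32-gon of circumradius 5.879 (√(r²−h²) with h=8.7 from center) (perimeter = 2·32·5.879·sin(180°/32) = 36.88 mm); Taking the union: only the r=10.5 sphere at (2, 5.5) is present, so the union is just that shape — boundary = 36.88 mm. So its perimeter = 36.88 mm. Layer 69 is larger (65.72 vs 36.88 mm).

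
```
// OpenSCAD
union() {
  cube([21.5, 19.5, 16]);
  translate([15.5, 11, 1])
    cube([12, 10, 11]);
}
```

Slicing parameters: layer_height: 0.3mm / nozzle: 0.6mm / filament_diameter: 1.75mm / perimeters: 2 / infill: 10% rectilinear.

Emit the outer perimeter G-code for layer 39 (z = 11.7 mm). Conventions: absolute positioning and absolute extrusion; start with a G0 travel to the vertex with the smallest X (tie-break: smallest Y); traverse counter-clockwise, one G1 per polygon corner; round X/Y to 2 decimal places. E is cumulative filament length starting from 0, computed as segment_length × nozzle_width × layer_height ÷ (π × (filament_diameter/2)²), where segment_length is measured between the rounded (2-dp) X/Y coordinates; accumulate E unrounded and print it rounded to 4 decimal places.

At z = 11.7 mm: the 21.5×19.5 cube contributes its full rectangle; the cube at (15.5, 11) is present — its section is the full 12×10 rectangle; Combining (union): the regions partially overlap (shared area 51.00 mm²), so overlapping operands fuse into one piece — 1 connected region. The outline is a single polygon with 8 vertices. Extrusion per mm of travel: 0.6 × 0.3 / (π × 0.875²) = 0.074835. Accumulating E over each segment gives final E = 7.2590.

G0 X0.00 Y0.00 Z11.70
G1 X21.50 Y0.00 E1.6090
G1 X21.50 Y11.00 E2.4321
G1 X27.50 Y11.00 E2.8812
G1 X27.50 Y21.00 E3.6295
G1 X15.50 Y21.00 E4.5275
G1 X15.50 Y19.50 E4.6398
G1 X0.00 Y19.50 E5.7997
G1 X0.00 Y0.00 E7.2590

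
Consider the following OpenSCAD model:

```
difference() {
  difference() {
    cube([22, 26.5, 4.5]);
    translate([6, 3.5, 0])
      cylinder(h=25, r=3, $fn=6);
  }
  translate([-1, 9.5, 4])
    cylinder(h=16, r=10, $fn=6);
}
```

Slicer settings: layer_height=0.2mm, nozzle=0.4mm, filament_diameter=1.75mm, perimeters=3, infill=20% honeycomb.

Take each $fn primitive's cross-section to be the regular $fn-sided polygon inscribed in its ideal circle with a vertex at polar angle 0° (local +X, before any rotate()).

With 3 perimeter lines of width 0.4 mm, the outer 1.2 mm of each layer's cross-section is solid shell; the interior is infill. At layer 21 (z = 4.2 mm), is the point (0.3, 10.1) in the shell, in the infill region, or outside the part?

outside

At z = 4.2 mm: the 22×26.5 cube contributes its full rectangle; the r=3 cylinder at (6, 3.5) contributes a regular 6-gon of circumradius 3; Taking the first minus the rest: starting from the 22×26.5 cube, the r=3 cylinder at (6, 3.5) lies wholly inside it (removes its full 23.38 mm² and its 18.00 mm outline becomes a hole wall) — 1 connected region with 1 hole; the r=10 cylinder at (-1, 9.5) contributes a regular 6-gon of circumradius 10; After the difference (first − rest): starting from that combined region, the r=10 cylinder at (-1, 9.5) partially overlaps it — only the 103.21 mm² overlap (of its 259.81 mm²) is removed, clipping the outline — 1 connected region. Overall, the cross-section is a single solid region. The nearest boundary edge runs (9.00, 9.50)→(4.00, 18.16); distance from the point to it = 7.23 mm. The point is not inside any of the regions above, so it lies outside the cross-section (7.23 mm from the nearest boundary).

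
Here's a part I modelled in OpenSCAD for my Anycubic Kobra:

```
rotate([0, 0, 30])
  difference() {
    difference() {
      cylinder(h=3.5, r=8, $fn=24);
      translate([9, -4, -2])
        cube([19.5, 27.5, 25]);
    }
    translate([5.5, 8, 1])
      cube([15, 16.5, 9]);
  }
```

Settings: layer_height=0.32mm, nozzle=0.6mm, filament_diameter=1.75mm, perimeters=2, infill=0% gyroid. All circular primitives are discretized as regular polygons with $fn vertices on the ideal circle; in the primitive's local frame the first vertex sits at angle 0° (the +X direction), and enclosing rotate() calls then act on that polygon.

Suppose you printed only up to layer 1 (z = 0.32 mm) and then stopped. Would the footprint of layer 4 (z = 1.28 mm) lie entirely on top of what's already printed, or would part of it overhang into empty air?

entirely on top

Compare the two slices. At z = 0.32: the r=8 cylinder gives a regular 24-gon of circumradius 8 (constant along its height) (area = (24/2)·8.000²·sin(360°/24) = 198.77 mm²); the cube at (9, -4) is present — its section is the full 19.5×27.5 rectangle (area 536.25 mm²); Taking the first minus the rest: starting from the r=8 cylinder (198.77 mm²), the 19.5×27.5 cube at (9, -4) misses the remaining region (no effect) — area = 198.77 mm²; the cube at (5.5, 8) does not reach this height (z outside [1, 10]); After the difference (first − rest): none of the subtracted shapes is present at this height, so the result so far is unchanged — area = 198.77 mm²; (rotated 30° about Z; rotation is an isometry so areas/perimeters/island counts are preserved). At z = 1.28: the cylinder: section is a regular 24-gon, circumradius r=8 (area = (24/2)·8.000²·sin(360°/24) = 198.77 mm²); the cube at (9, -4) is present — its section is the full 19.5×27.5 rectangle (area 536.25 mm²); Taking the first minus the rest: starting from the r=8 cylinder (198.77 mm²), the 19.5×27.5 cube at (9, -4) misses the remaining region (no effect) — area = 198.77 mm²; the 15×16.5 cube at (5.5, 8) contributes its full rectangle (area 247.50 mm²); Subtracting the remaining from the first: starting from the result so far (198.77 mm²), the 15×16.5 cube at (5.5, 8) misses the remaining region (no effect) — area = 198.77 mm²; (whole slice rotated 30° about Z — lengths, areas and connectivity unchanged). Checking containment: the cross-section at z = 1.28 is a subset of the cross-section at z = 0.32.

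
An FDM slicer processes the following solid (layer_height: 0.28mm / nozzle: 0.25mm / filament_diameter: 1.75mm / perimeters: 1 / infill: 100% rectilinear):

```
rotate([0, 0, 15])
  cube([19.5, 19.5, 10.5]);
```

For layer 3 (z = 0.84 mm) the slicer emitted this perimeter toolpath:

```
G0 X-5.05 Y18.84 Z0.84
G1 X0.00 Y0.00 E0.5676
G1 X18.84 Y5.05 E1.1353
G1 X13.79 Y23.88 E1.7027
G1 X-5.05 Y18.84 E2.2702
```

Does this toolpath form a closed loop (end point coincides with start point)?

Start point (G0): (-5.05, 18.84). End point (last G1): the path returns to the start — closed.

yes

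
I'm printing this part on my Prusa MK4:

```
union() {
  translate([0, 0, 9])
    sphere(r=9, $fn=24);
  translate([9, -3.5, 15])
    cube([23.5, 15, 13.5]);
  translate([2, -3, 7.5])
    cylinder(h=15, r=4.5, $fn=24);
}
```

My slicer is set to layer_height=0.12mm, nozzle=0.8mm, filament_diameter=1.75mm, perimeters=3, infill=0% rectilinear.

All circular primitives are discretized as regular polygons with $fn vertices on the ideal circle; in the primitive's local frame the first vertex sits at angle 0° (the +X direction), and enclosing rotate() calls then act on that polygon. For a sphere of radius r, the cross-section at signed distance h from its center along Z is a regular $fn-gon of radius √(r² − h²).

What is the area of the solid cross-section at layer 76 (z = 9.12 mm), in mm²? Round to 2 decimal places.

251.53 mm²

At z = 9.12 mm: the sphere: section is a regular 24-gon, circumradius = √(r²−h²) = √(9²−0.12²) = 8.999 (area = (24/2)·8.999²·sin(360°/24) = 251.53 mm²); the cube at (9, -3.5) is not intersected at this z (z outside [15, 28.5]); the cylinder at (2, -3): section is a regular 24-gon, circumradius r=4.5 (area = (24/2)·4.500²·sin(360°/24) = 62.89 mm²); Merging all regions: the r=4.5 cylinder at (2, -3) lies entirely inside the r=9 sphere, so the union is just the r=9 sphere — area = 251.53 mm². Overall, the cross-section is a single solid region. Net area = 251.53 mm².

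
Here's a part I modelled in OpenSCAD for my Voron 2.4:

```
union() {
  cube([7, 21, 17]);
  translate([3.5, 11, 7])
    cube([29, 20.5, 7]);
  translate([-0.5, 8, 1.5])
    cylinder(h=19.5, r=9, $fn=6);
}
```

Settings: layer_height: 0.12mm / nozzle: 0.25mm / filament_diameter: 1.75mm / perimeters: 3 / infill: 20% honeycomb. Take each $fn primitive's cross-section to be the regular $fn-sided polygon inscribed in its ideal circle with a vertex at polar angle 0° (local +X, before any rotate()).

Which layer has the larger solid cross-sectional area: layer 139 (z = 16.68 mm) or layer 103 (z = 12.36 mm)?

layer 103 (z = 12.36 mm)

Layer 139 (z = 16.68): the 7×21 cube contributes its full rectangle (area 147.00 mm²); the cube at (3.5, 11) does not reach this height (z outside [7, 14]); the r=9 cylinder at (-0.5, 8) gives a regular 6-gon of circumradius 9 (constant along its height) (area = (6/2)·9.000²·sin(360°/6) = 210.44 mm²); Taking the union: the regions partially overlap — summed areas 357.44 mm² minus the doubly-counted overlap 93.53 mm² gives 263.91 mm² — area = 263.91 mm². So its area = 263.91 mm². Layer 103 (z = 12.36): the cube is present — its section is the full 7×21 rectangle (area 147.00 mm²); the cube at (3.5, 11) is present — its section is the full 29×20.5 rectangle (area 594.50 mm²); the cylinder at (-0.5, 8): section is a regular 6-gon, circumradius r=9 (area = (6/2)·9.000²·sin(360°/6) = 210.44 mm²); Combining (union): the regions partially overlap — summed areas 951.94 mm² minus the doubly-counted overlap 128.53 mm² gives 823.41 mm² — area = 823.41 mm². So its area = 823.41 mm². Layer 103 is larger (823.41 vs 263.91 mm²).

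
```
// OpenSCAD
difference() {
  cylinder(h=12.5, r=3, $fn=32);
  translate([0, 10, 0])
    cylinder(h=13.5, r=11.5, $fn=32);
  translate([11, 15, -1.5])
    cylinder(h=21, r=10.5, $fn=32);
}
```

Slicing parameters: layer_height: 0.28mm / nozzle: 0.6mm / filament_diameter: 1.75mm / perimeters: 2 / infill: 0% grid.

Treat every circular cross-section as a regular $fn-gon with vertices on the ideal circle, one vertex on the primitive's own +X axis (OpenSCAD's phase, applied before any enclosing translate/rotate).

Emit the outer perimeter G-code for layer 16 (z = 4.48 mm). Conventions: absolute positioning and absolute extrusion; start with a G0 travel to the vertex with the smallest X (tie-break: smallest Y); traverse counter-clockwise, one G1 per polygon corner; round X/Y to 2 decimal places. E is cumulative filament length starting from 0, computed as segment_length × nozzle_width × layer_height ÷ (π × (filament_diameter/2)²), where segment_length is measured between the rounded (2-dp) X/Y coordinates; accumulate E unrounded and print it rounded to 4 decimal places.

At z = 4.48 mm: the cylinder: section is a regular 32-gon, circumradius r=3; the cylinder at (0, 10): section is a regular 32-gon, circumradius r=11.5; the cylinder at (11, 15): section is a regular 32-gon, circumradius r=10.5; After the difference (first − rest): starting from the r=3 cylinder, the r=11.5 cylinder at (0, 10) partially overlaps it — only the 21.88 mm² overlap (of its 412.81 mm²) is removed, clipping the outline; the r=10.5 cylinder at (11, 15) misses the remaining region (no effect) — 1 connected region. The outline is a single polygon with 18 vertices. Extrusion per mm of travel: 0.6 × 0.28 / (π × 0.875²) = 0.069846. Accumulating E over each segment gives final E = 0.8899.

G0 X-2.78 Y-1.12 Z4.48
G1 X-2.77 Y-1.15 E0.0022
G1 X-2.49 Y-1.67 E0.0435
G1 X-2.12 Y-2.12 E0.0842
G1 X-1.67 Y-2.49 E0.1248
G1 X-1.15 Y-2.77 E0.1661
G1 X-0.59 Y-2.94 E0.2070
G1 X0.00 Y-3.00 E0.2484
G1 X0.59 Y-2.94 E0.2898
G1 X1.15 Y-2.77 E0.3307
G1 X1.67 Y-2.49 E0.3719
G1 X2.12 Y-2.12 E0.4126
G1 X2.49 Y-1.67 E0.4533
G1 X2.77 Y-1.15 E0.4946
G1 X2.78 Y-1.12 E0.4968
G1 X2.24 Y-1.28 E0.5361
G1 X0.00 Y-1.50 E0.6933
G1 X-2.24 Y-1.28 E0.8505
G1 X-2.78 Y-1.12 E0.8899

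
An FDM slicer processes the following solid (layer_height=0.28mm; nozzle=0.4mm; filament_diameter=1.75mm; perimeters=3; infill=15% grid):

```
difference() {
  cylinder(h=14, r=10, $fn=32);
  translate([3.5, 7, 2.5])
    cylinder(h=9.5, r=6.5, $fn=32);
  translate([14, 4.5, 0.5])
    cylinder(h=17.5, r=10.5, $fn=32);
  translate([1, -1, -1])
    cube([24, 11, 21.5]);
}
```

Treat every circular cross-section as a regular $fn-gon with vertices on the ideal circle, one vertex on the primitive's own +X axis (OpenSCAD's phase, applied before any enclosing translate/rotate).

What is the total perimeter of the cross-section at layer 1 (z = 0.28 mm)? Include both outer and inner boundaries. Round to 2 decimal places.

66.85 mm

At z = 0.28 mm: the r=10 cylinder gives a regular 32-gon of circumradius 10 (constant along its height) (perimeter = 2·32·10.000·sin(180°/32) = 62.73 mm); the cylinder at (3.5, 7) is absent (z outside [2.5, 12]); the cylinder at (14, 4.5) is absent (z outside [0.5, 18]); the cube at (1, -1) (footprint 24×11) is included at this height (perimeter 70.00 mm); After the difference (first − rest): starting from the r=10 cylinder, the 24×11 cube at (1, -1) partially overlaps it — only the 77.04 mm² overlap (of its 264.00 mm²) is removed, clipping the outline — boundary = 66.85 mm. Overall, the cross-section is a single solid region. Total boundary length (outer) = 66.85 mm.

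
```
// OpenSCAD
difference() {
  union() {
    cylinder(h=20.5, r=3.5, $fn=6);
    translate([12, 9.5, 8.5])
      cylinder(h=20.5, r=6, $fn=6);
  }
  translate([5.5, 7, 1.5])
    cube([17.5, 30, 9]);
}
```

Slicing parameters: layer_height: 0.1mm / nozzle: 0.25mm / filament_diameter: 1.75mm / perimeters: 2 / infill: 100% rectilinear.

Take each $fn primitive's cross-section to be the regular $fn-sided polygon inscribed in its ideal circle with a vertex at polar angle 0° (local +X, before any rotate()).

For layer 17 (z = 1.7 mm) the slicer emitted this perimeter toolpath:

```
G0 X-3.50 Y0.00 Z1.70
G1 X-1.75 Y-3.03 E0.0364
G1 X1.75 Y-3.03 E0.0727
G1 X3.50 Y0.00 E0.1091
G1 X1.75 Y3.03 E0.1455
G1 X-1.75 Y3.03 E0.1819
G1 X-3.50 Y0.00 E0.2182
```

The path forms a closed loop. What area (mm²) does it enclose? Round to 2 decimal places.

31.81 mm²

Apply the shoelace formula to the sequence of (X, Y) vertices; enclosed area = 31.81 mm².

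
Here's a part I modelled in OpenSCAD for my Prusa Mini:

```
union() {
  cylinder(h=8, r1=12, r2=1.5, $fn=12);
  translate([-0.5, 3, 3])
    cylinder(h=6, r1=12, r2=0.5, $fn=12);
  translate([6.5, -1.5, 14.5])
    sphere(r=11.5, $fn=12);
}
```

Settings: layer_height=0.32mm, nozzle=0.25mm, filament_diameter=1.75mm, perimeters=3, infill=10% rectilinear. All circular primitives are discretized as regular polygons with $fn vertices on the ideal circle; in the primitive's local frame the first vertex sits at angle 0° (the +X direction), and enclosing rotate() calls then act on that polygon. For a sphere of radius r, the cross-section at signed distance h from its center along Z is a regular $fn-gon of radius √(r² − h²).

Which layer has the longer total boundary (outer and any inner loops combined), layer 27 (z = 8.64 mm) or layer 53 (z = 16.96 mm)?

Layer 27 (z = 8.64): the cone does not reach this height (z outside [0, 8]); the cone at (-0.5, 3) contributes a regular 12-gon of circumradius 1.190 (interpolated between r1=12 and r2=0.5 at t=0.940) (perimeter = 2·12·1.190·sin(180°/12) = 7.39 mm); the sphere at (6.5, -1.5): section is a regular 12-gon, circumradius = √(r²−h²) = √(11.5²−5.86²) = 9.895 (perimeter = 2·12·9.895·sin(180°/12) = 61.46 mm); Combining (union): the cone at (-0.5, 3) lies entirely inside the r=11.5 sphere at (6.5, -1.5), so the union is just the r=11.5 sphere at (6.5, -1.5) — boundary = 61.46 mm. So its perimeter = 61.46 mm. Layer 53 (z = 16.96): the cone is absent (z outside [0, 8]); the cone at (-0.5, 3) is not intersected at this z (z outside [3, 9]); the sphere at (6.5, -1.5): section is a regular 12-gon, circumradius = √(r²−h²) = √(11.5²−2.46²) = 11.234 (perimeter = 2·12·11.234·sin(180°/12) = 69.78 mm); Merging all regions: only the r=11.5 sphere at (6.5, -1.5) is present, so the union is just that shape — boundary = 69.78 mm. So its perimeter = 69.78 mm. Layer 53 is larger (69.78 vs 61.46 mm).

layer 53 (z = 16.96 mm)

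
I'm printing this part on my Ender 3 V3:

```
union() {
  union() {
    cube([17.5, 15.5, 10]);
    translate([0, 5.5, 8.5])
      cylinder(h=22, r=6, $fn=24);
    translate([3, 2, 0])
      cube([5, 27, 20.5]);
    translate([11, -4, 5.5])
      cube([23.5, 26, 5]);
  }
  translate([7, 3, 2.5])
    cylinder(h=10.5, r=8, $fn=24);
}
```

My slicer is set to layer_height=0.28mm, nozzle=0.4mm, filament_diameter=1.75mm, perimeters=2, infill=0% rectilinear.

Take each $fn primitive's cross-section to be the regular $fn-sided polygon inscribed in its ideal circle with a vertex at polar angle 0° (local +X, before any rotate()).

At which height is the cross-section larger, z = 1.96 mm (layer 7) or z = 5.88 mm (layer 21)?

layer 21 (z = 5.88 mm)

Layer 7 (z = 1.96): the cube is present — its section is the full 17.5×15.5 rectangle (area 271.25 mm²); the cylinder at (0, 5.5) is absent (z outside [8.5, 30.5]); the cube at (3, 2) (footprint 5×27) is included at this height (area 135.00 mm²); the cube at (11, -4) does not reach this height (z outside [5.5, 10.5]); Taking the union: the regions partially overlap — summed areas 406.25 mm² minus the doubly-counted overlap 67.50 mm² gives 338.75 mm² — area = 338.75 mm²; the cylinder at (7, 3) is absent (z outside [2.5, 13]); Taking the union: only the result so far is present, so the union is just that shape — area = 338.75 mm². So its area = 338.75 mm². Layer 21 (z = 5.88): the cube (footprint 17.5×15.5) is included at this height (area 271.25 mm²); the cylinder at (0, 5.5) does not reach this height (z outside [8.5, 30.5]); the 5×27 cube at (3, 2) contributes its full rectangle (area 135.00 mm²); the cube at (11, -4) is present — its section is the full 23.5×26 rectangle (area 611.00 mm²); Taking the union: the regions partially overlap — summed areas 1017.25 mm² minus the doubly-counted overlap 168.25 mm² gives 849.00 mm² — area = 849.00 mm²; the r=8 cylinder at (7, 3) gives a regular 24-gon of circumradius 8 (constant along its height) (area = (24/2)·8.000²·sin(360°/24) = 198.77 mm²); Combining (union): the regions partially overlap — summed areas 1047.77 mm² minus the doubly-counted overlap 149.23 mm² gives 898.54 mm² — area = 898.54 mm². So its area = 898.54 mm². Layer 21 is larger (898.54 vs 338.75 mm²).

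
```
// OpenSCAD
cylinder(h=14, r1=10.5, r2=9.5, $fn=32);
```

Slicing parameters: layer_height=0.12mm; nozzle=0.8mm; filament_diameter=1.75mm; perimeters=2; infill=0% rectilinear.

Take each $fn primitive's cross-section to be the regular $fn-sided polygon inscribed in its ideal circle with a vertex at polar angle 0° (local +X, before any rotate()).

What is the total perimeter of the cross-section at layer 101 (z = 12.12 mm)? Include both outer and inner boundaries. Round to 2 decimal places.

60.44 mm

At z = 12.12 mm: the cone contributes a regular 32-gon of circumradius 9.634 (interpolated between r1=10.5 and r2=9.5 at t=0.866) (perimeter = 2·32·9.634·sin(180°/32) = 60.44 mm). Overall, the cross-section is a single solid region. Total boundary length (outer) = 60.44 mm.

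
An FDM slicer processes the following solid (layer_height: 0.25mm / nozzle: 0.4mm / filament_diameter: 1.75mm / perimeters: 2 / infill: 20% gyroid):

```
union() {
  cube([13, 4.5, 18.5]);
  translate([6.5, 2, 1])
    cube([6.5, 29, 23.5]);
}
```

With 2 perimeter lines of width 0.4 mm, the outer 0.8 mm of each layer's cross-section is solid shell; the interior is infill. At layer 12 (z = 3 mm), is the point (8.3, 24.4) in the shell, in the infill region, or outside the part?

At z = 3 mm: the cube (footprint 13×4.5) is included at this height; the cube at (6.5, 2) is present — its section is the full 6.5×29 rectangle; Merging all regions: the regions partially overlap (shared area 16.25 mm²), so overlapping operands fuse into one piece — 1 connected region. Overall, the cross-section is a single solid region. The nearest boundary edge runs (6.50, 4.50)→(6.50, 31.00); distance from the point to it = 1.80 mm. The point is inside the cross-section and 1.80 mm from the nearest boundary — more than the 0.8 mm shell width (2 × 0.4), so it's in the infill interior.

infill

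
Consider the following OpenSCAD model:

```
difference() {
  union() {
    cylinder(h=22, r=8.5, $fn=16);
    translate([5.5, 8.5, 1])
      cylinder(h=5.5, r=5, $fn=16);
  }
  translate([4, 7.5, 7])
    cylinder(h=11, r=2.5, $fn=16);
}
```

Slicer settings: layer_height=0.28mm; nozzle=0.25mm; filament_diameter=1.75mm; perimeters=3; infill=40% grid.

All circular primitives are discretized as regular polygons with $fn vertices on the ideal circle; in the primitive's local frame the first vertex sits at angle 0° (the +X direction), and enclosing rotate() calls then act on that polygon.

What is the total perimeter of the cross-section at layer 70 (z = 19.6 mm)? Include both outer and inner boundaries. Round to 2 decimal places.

At z = 19.6 mm: the r=8.5 cylinder gives a regular 16-gon of circumradius 8.5 (constant along its height) (perimeter = 2·16·8.500·sin(180°/16) = 53.06 mm); the cylinder at (5.5, 8.5) does not reach this height (z outside [1, 6.5]); Combining (union): only the r=8.5 cylinder is present, so the union is just that shape — boundary = 53.06 mm; the cylinder at (4, 7.5) is not intersected at this z (z outside [7, 18]); Taking the first minus the rest: none of the subtracted shapes is present at this height, so the result so far is unchanged — boundary = 53.06 mm. Overall, the cross-section is a single solid region. Total boundary length (outer) = 53.06 mm.

53.06 mm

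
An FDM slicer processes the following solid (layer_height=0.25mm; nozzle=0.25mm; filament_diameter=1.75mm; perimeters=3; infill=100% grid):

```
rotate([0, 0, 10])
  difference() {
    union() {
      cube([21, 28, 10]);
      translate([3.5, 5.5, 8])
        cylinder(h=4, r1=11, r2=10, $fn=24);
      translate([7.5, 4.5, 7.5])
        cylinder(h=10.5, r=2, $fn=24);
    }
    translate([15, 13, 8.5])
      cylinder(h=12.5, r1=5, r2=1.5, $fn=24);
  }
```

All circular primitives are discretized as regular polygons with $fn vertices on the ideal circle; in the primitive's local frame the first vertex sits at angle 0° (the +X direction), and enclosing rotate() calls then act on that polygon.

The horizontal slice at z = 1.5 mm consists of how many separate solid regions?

1

At z = 1.5 mm: the 21×28 cube contributes its full rectangle; the cone at (3.5, 5.5) is not intersected at this z (z outside [8, 12]); the cylinder at (7.5, 4.5) is absent (z outside [7.5, 18]); Merging all regions: only the 21×28 cube is present, so the union is just that shape — 1 connected region; the cone at (15, 13) is not intersected at this z (z outside [8.5, 21]); After the difference (first − rest): none of the subtracted shapes is present at this height, so that combined region is unchanged — 1 connected region; (whole slice rotated 10° about Z — lengths, areas and connectivity unchanged). The result has 1 disconnected region.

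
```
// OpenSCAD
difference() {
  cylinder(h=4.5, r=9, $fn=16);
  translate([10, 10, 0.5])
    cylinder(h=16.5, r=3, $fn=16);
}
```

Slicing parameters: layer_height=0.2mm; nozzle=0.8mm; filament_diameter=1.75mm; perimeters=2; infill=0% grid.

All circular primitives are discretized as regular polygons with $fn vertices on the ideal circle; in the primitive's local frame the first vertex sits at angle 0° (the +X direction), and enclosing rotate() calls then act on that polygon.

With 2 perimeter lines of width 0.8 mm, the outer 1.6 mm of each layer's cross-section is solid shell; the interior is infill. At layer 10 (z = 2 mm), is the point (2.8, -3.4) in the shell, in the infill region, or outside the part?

infill

At z = 2 mm: the cylinder: section is a regular 16-gon, circumradius r=9; the cylinder at (10, 10): section is a regular 16-gon, circumradius r=3; After the difference (first − rest): starting from the r=9 cylinder, the r=3 cylinder at (10, 10) misses the remaining region (no effect) — 1 connected region. Overall, the cross-section is a single solid region. The nearest boundary edge runs (6.36, -6.36)→(3.44, -8.31); distance from the point to it = 4.44 mm. The point is inside the cross-section and 4.44 mm from the nearest boundary — more than the 1.6 mm shell width (2 × 0.8), so it's in the infill interior.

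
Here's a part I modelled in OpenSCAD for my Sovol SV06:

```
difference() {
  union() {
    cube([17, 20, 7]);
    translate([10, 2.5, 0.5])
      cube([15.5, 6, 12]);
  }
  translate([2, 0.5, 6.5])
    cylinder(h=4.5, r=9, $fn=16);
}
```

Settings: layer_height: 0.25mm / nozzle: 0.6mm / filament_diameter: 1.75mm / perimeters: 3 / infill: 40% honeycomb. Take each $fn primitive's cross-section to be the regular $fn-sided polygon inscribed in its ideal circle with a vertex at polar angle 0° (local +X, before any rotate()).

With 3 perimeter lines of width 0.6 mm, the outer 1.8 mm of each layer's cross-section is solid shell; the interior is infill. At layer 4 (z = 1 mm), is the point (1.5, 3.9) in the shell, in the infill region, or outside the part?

At z = 1 mm: the 17×20 cube contributes its full rectangle; the cube at (10, 2.5) (footprint 15.5×6) is included at this height; Combining (union): the regions partially overlap (shared area 42.00 mm²), so overlapping operands fuse into one piece — 1 connected region; the cylinder at (2, 0.5) is absent (z outside [6.5, 11]); After the difference (first − rest): none of the subtracted shapes is present at this height, so the result so far is unchanged — 1 connected region. Overall, the cross-section is a single solid region. The nearest boundary edge runs (0.00, 0.00)→(0.00, 20.00); distance from the point to it = 1.50 mm. The point is inside the cross-section, 1.50 mm from the nearest boundary — within the 1.8 mm shell band (3 × 0.6).

shell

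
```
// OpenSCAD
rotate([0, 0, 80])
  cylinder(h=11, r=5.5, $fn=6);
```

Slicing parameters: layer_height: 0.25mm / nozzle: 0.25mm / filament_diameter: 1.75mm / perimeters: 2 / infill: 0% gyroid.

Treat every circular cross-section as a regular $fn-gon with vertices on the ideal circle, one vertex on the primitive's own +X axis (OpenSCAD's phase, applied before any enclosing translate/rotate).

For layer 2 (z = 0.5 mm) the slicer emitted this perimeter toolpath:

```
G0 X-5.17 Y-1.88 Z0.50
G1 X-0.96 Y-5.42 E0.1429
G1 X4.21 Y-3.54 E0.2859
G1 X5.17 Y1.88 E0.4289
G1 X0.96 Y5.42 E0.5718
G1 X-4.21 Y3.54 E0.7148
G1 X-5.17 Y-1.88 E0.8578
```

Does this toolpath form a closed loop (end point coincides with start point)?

Start point (G0): (-5.17, -1.88). End point (last G1): the path returns to the start — closed.

yes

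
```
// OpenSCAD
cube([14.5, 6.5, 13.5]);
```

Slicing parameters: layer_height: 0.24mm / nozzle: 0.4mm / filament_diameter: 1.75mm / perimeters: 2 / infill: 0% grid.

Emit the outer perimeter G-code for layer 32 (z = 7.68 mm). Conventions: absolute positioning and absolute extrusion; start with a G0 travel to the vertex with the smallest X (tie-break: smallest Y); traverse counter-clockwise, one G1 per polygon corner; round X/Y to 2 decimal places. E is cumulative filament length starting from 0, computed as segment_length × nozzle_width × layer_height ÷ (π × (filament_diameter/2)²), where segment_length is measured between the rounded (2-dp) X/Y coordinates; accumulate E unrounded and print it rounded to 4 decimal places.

G0 X0.00 Y0.00 Z7.68
G1 X14.50 Y0.00 E0.5787
G1 X14.50 Y6.50 E0.8382
G1 X0.00 Y6.50 E1.4169
G1 X0.00 Y0.00 E1.6763

At z = 7.68 mm: the cube is present — its section is the full 14.5×6.5 rectangle. The outline is a single polygon with 4 vertices. Extrusion per mm of travel: 0.4 × 0.24 / (π × 0.875²) = 0.039912. Accumulating E over each segment gives final E = 1.6763.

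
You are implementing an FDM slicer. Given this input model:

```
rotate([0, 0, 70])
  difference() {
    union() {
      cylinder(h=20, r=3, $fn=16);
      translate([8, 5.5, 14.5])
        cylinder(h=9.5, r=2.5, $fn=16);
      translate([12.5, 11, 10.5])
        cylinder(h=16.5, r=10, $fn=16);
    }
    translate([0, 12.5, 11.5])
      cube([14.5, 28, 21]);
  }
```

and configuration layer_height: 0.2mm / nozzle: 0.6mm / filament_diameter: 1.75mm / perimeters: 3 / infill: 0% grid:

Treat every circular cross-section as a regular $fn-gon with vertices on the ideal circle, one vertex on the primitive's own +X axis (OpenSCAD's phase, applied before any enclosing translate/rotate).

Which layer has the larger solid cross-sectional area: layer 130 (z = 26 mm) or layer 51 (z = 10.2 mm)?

Layer 130 (z = 26): the cylinder does not reach this height (z outside [0, 20]); the cylinder at (8, 5.5) is not intersected at this z (z outside [14.5, 24]); the cylinder at (12.5, 11): section is a regular 16-gon, circumradius r=10 (area = (16/2)·10.000²·sin(360°/16) = 306.15 mm²); Combining (union): only the r=10 cylinder at (12.5, 11) is present, so the union is just that shape — area = 306.15 mm²; the 14.5×28 cube at (0, 12.5) contributes its full rectangle (area 406.00 mm²); Subtracting the remaining from the first: starting from the result so far (306.15 mm²), the 14.5×28 cube at (0, 12.5) partially overlaps it — only the 78.36 mm² overlap (of its 406.00 mm²) is removed, clipping the outline — area = 227.78 mm²; (rotated 70° about Z; rotation is an isometry so areas/perimeters/island counts are preserved). So its area = 227.78 mm². Layer 51 (z = 10.2): the r=3 cylinder contributes a regular 16-gon of circumradius 3 (area = (16/2)·3.000²·sin(360°/16) = 27.55 mm²); the cylinder at (8, 5.5) does not reach this height (z outside [14.5, 24]); the cylinder at (12.5, 11) is not intersected at this z (z outside [10.5, 27]); Merging all regions: only the r=3 cylinder is present, so the union is just that shape — area = 27.55 mm²; the cube at (0, 12.5) does not reach this height (z outside [11.5, 32.5]); Subtracting the remaining from the first: none of the subtracted shapes is present at this height, so the result so far is unchanged — area = 27.55 mm²; (whole slice rotated 70° about Z — lengths, areas and connectivity unchanged). So its area = 27.55 mm². Layer 130 is larger (227.78 vs 27.55 mm²).

layer 130 (z = 26 mm)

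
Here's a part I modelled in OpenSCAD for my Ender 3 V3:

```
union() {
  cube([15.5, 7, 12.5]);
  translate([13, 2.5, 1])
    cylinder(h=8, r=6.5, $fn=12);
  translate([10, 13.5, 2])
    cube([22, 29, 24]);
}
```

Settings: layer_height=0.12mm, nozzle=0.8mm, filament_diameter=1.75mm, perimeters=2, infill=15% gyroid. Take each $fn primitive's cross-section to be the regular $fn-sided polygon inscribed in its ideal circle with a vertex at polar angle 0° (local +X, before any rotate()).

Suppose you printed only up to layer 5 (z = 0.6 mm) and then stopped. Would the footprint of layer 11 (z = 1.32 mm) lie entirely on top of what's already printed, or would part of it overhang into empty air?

Compare the two slices. At z = 0.6: the cube is present — its section is the full 15.5×7 rectangle (area 108.50 mm²); the cylinder at (13, 2.5) does not reach this height (z outside [1, 9]); the cube at (10, 13.5) is absent (z outside [2, 26]); Combining (union): only the 15.5×7 cube is present, so the union is just that shape — area = 108.50 mm². At z = 1.32: the cube is present — its section is the full 15.5×7 rectangle (area 108.50 mm²); the cylinder at (13, 2.5): section is a regular 12-gon, circumradius r=6.5 (area = (12/2)·6.500²·sin(360°/12) = 126.75 mm²); the cube at (10, 13.5) is not intersected at this z (z outside [2, 26]); Combining (union): the regions partially overlap — summed areas 235.25 mm² minus the doubly-counted overlap 58.88 mm² gives 176.37 mm² — area = 176.37 mm². Checking containment: at z = 1.32 the cross-section extends beyond the z = 0.6 cross-section by about 67.87 mm².

part overhangs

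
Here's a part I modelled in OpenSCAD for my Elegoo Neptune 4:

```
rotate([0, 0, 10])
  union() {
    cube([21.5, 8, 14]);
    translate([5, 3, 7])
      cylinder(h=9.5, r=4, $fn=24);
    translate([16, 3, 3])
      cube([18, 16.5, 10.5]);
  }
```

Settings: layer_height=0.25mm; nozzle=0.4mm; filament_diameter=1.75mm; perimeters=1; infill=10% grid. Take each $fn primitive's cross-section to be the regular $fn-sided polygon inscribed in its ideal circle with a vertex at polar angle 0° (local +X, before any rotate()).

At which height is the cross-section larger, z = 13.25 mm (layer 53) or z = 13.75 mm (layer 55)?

Layer 53 (z = 13.25): the cube is present — its section is the full 21.5×8 rectangle (area 172.00 mm²); the cylinder at (5, 3): section is a regular 24-gon, circumradius r=4 (area = (24/2)·4.000²·sin(360°/24) = 49.69 mm²); the cube at (16, 3) (footprint 18×16.5) is included at this height (area 297.00 mm²); Combining (union): the regions partially overlap — summed areas 518.69 mm² minus the doubly-counted overlap 73.70 mm² gives 444.99 mm² — area = 444.99 mm²; (rotated 10° about Z; rotation is an isometry so areas/perimeters/island counts are preserved). So its area = 444.99 mm². Layer 55 (z = 13.75): the cube is present — its section is the full 21.5×8 rectangle (area 172.00 mm²); the r=4 cylinder at (5, 3) contributes a regular 24-gon of circumradius 4 (area = (24/2)·4.000²·sin(360°/24) = 49.69 mm²); the cube at (16, 3) does not reach this height (z outside [3, 13.5]); Taking the union: the regions partially overlap — summed areas 221.69 mm² minus the doubly-counted overlap 46.20 mm² gives 175.49 mm² — area = 175.49 mm²; (rotated 10° about Z; rotation is an isometry so areas/perimeters/island counts are preserved). So its area = 175.49 mm². Layer 53 is larger (444.99 vs 175.49 mm²).

layer 53 (z = 13.25 mm)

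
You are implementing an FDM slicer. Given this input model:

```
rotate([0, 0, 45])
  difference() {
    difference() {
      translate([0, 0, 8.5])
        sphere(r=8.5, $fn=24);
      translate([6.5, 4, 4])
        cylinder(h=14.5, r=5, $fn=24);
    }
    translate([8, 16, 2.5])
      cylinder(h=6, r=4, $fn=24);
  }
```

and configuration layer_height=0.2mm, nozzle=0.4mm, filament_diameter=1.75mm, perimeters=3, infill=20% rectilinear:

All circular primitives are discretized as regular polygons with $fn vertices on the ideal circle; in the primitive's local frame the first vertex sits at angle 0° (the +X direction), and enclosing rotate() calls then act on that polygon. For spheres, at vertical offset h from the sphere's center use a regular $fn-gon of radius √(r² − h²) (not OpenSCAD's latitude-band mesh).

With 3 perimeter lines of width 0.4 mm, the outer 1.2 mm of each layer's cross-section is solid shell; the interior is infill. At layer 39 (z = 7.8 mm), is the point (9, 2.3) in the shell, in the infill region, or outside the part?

outside

At z = 7.8 mm: the r=8.5 sphere slices to a regular 24-gon of circumradius 8.471 (√(r²−h²) with h=0.7 from center); the cylinder at (6.5, 4): section is a regular 24-gon, circumradius r=5; Taking the first minus the rest: starting from the r=8.5 sphere, the r=5 cylinder at (6.5, 4) partially overlaps it — only the 41.58 mm² overlap (of its 77.65 mm²) is removed, clipping the outline — 1 connected region; the cylinder at (8, 16): section is a regular 24-gon, circumradius r=4; After the difference (first − rest): starting from that combined region, the r=4 cylinder at (8, 16) misses the remaining region (no effect) — 1 connected region; (whole slice rotated 45° about Z — lengths, areas and connectivity unchanged). Overall, the cross-section is a single solid region. Undo the 45° rotation: the query point maps to (7.990, -4.738) in the un-rotated model frame. The nearest boundary edge runs (7.34, -4.24)→(5.99, -5.99); distance from the point to it = 0.82 mm. The point is not inside any of the regions above, so it lies outside the cross-section (0.82 mm from the nearest boundary).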